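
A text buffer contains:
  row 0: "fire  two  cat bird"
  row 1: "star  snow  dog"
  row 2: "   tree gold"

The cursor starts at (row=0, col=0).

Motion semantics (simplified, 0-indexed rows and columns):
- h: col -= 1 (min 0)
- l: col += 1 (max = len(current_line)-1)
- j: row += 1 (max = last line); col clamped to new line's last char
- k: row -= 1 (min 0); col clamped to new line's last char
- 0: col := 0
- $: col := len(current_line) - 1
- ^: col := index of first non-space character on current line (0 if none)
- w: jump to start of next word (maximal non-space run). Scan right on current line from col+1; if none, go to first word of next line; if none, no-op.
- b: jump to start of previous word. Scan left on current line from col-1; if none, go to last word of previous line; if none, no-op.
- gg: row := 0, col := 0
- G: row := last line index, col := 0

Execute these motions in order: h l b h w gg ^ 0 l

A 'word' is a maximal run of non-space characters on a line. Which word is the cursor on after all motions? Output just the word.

After 1 (h): row=0 col=0 char='f'
After 2 (l): row=0 col=1 char='i'
After 3 (b): row=0 col=0 char='f'
After 4 (h): row=0 col=0 char='f'
After 5 (w): row=0 col=6 char='t'
After 6 (gg): row=0 col=0 char='f'
After 7 (^): row=0 col=0 char='f'
After 8 (0): row=0 col=0 char='f'
After 9 (l): row=0 col=1 char='i'

Answer: fire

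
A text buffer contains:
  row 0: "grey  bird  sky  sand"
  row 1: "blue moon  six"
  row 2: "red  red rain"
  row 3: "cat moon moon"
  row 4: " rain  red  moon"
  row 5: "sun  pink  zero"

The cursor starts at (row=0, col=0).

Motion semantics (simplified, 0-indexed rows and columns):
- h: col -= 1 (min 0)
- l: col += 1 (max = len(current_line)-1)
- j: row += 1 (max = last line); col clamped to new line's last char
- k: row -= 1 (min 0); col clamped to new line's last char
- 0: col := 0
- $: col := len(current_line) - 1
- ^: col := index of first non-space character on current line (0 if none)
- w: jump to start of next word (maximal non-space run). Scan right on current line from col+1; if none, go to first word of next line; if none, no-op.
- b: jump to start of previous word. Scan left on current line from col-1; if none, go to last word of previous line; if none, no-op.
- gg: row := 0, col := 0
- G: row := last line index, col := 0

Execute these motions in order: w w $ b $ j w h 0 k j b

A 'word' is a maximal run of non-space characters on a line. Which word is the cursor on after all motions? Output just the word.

Answer: six

Derivation:
After 1 (w): row=0 col=6 char='b'
After 2 (w): row=0 col=12 char='s'
After 3 ($): row=0 col=20 char='d'
After 4 (b): row=0 col=17 char='s'
After 5 ($): row=0 col=20 char='d'
After 6 (j): row=1 col=13 char='x'
After 7 (w): row=2 col=0 char='r'
After 8 (h): row=2 col=0 char='r'
After 9 (0): row=2 col=0 char='r'
After 10 (k): row=1 col=0 char='b'
After 11 (j): row=2 col=0 char='r'
After 12 (b): row=1 col=11 char='s'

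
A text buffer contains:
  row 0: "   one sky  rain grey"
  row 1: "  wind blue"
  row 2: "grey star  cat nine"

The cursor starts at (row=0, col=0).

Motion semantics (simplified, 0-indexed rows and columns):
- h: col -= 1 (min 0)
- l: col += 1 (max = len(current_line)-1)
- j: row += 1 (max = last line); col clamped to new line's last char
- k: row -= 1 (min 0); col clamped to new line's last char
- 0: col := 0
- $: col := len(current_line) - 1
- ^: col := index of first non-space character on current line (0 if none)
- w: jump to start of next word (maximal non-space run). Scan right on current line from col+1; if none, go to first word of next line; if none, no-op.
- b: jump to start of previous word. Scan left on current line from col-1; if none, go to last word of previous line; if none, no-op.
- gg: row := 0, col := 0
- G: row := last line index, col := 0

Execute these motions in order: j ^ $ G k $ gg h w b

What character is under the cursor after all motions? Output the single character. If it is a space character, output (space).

After 1 (j): row=1 col=0 char='_'
After 2 (^): row=1 col=2 char='w'
After 3 ($): row=1 col=10 char='e'
After 4 (G): row=2 col=0 char='g'
After 5 (k): row=1 col=0 char='_'
After 6 ($): row=1 col=10 char='e'
After 7 (gg): row=0 col=0 char='_'
After 8 (h): row=0 col=0 char='_'
After 9 (w): row=0 col=3 char='o'
After 10 (b): row=0 col=3 char='o'

Answer: o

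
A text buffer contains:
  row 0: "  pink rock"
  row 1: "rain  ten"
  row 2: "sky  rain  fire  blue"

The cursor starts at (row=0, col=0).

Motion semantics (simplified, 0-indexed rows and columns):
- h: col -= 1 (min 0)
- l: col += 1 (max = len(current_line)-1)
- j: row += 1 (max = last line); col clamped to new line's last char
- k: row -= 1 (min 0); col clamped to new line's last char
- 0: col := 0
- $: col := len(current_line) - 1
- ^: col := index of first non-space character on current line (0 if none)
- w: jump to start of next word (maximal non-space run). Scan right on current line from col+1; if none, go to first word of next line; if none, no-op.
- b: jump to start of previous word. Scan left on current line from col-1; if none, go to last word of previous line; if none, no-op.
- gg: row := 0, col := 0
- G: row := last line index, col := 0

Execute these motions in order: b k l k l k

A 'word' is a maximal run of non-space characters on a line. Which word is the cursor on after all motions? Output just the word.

After 1 (b): row=0 col=0 char='_'
After 2 (k): row=0 col=0 char='_'
After 3 (l): row=0 col=1 char='_'
After 4 (k): row=0 col=1 char='_'
After 5 (l): row=0 col=2 char='p'
After 6 (k): row=0 col=2 char='p'

Answer: pink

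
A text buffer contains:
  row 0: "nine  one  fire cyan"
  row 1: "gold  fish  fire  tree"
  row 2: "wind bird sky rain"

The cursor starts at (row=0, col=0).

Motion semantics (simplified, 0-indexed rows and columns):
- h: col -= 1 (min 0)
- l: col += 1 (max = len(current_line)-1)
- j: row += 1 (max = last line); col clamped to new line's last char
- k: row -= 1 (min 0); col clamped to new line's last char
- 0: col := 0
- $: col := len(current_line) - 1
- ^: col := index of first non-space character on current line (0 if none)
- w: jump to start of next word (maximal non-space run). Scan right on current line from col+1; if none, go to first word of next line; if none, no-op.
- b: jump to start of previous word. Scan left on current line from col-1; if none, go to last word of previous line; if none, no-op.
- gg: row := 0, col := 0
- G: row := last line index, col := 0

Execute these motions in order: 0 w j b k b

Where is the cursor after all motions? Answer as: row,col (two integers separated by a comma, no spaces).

Answer: 0,0

Derivation:
After 1 (0): row=0 col=0 char='n'
After 2 (w): row=0 col=6 char='o'
After 3 (j): row=1 col=6 char='f'
After 4 (b): row=1 col=0 char='g'
After 5 (k): row=0 col=0 char='n'
After 6 (b): row=0 col=0 char='n'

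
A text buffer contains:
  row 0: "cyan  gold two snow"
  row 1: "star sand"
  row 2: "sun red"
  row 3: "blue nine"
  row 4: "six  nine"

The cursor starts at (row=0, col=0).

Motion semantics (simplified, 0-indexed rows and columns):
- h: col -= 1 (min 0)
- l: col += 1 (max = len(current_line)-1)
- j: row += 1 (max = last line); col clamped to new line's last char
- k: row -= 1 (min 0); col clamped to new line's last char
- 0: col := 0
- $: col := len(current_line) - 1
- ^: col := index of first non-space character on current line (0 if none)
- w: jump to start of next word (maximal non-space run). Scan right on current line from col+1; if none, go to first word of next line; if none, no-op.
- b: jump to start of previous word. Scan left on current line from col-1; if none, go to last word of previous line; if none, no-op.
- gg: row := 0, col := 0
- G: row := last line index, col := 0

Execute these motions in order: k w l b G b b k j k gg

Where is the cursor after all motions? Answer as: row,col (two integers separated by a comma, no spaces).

Answer: 0,0

Derivation:
After 1 (k): row=0 col=0 char='c'
After 2 (w): row=0 col=6 char='g'
After 3 (l): row=0 col=7 char='o'
After 4 (b): row=0 col=6 char='g'
After 5 (G): row=4 col=0 char='s'
After 6 (b): row=3 col=5 char='n'
After 7 (b): row=3 col=0 char='b'
After 8 (k): row=2 col=0 char='s'
After 9 (j): row=3 col=0 char='b'
After 10 (k): row=2 col=0 char='s'
After 11 (gg): row=0 col=0 char='c'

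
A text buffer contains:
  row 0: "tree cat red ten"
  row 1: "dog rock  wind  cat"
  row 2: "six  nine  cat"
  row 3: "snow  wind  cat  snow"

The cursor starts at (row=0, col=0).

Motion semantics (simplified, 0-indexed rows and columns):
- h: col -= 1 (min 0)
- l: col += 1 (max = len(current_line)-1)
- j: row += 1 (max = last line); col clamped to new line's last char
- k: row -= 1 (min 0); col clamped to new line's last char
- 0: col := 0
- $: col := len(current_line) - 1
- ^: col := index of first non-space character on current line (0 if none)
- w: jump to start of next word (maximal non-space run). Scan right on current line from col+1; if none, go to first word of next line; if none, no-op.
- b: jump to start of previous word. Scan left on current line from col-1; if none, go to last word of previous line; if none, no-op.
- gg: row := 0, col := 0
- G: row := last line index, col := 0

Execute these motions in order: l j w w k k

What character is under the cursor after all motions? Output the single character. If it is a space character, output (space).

Answer: e

Derivation:
After 1 (l): row=0 col=1 char='r'
After 2 (j): row=1 col=1 char='o'
After 3 (w): row=1 col=4 char='r'
After 4 (w): row=1 col=10 char='w'
After 5 (k): row=0 col=10 char='e'
After 6 (k): row=0 col=10 char='e'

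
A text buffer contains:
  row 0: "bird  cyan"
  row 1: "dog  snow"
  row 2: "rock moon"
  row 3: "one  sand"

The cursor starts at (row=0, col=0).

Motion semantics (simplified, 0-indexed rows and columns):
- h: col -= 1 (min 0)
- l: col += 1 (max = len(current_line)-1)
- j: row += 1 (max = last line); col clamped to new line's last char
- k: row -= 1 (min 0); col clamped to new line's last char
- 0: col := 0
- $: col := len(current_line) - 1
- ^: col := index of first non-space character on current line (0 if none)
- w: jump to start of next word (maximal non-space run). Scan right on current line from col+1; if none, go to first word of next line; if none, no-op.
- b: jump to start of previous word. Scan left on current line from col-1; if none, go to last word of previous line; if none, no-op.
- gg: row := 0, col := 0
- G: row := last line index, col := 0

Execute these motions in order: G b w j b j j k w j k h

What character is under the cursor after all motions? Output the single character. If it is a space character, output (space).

After 1 (G): row=3 col=0 char='o'
After 2 (b): row=2 col=5 char='m'
After 3 (w): row=3 col=0 char='o'
After 4 (j): row=3 col=0 char='o'
After 5 (b): row=2 col=5 char='m'
After 6 (j): row=3 col=5 char='s'
After 7 (j): row=3 col=5 char='s'
After 8 (k): row=2 col=5 char='m'
After 9 (w): row=3 col=0 char='o'
After 10 (j): row=3 col=0 char='o'
After 11 (k): row=2 col=0 char='r'
After 12 (h): row=2 col=0 char='r'

Answer: r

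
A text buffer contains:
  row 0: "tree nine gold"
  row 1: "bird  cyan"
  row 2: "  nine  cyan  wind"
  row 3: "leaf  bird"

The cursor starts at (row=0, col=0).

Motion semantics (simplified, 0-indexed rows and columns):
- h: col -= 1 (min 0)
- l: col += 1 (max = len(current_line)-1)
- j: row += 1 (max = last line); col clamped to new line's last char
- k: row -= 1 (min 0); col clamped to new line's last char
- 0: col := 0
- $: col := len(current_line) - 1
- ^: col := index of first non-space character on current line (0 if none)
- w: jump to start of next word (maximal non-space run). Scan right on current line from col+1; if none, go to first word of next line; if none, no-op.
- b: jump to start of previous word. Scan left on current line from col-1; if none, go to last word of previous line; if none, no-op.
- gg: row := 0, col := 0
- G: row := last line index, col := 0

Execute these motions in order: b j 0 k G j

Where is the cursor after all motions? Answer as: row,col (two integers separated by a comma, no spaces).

Answer: 3,0

Derivation:
After 1 (b): row=0 col=0 char='t'
After 2 (j): row=1 col=0 char='b'
After 3 (0): row=1 col=0 char='b'
After 4 (k): row=0 col=0 char='t'
After 5 (G): row=3 col=0 char='l'
After 6 (j): row=3 col=0 char='l'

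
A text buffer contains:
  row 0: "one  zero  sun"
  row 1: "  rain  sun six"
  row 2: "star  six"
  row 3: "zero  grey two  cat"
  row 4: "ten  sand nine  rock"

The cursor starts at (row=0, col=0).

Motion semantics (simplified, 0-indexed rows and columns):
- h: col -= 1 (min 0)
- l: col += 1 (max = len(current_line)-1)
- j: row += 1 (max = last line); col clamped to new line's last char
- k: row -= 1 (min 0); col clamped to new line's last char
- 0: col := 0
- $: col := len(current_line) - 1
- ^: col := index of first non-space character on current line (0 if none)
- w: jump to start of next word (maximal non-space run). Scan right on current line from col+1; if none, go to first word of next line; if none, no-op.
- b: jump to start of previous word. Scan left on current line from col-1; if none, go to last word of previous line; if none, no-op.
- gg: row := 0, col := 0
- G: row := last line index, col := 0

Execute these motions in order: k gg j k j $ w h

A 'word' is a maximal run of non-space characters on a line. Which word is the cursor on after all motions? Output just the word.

Answer: star

Derivation:
After 1 (k): row=0 col=0 char='o'
After 2 (gg): row=0 col=0 char='o'
After 3 (j): row=1 col=0 char='_'
After 4 (k): row=0 col=0 char='o'
After 5 (j): row=1 col=0 char='_'
After 6 ($): row=1 col=14 char='x'
After 7 (w): row=2 col=0 char='s'
After 8 (h): row=2 col=0 char='s'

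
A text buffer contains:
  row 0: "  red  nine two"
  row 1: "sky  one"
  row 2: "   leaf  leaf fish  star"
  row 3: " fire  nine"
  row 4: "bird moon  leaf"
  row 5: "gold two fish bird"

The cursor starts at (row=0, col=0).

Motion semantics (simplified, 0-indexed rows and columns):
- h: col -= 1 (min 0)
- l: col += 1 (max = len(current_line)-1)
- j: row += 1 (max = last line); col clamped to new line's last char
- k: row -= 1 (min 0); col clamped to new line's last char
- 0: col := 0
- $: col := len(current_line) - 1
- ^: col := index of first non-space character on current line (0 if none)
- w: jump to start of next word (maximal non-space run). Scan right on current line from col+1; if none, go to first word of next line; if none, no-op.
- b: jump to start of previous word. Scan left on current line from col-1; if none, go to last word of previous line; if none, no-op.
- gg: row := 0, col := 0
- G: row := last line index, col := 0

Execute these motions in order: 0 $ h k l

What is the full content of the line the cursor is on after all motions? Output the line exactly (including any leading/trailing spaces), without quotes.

After 1 (0): row=0 col=0 char='_'
After 2 ($): row=0 col=14 char='o'
After 3 (h): row=0 col=13 char='w'
After 4 (k): row=0 col=13 char='w'
After 5 (l): row=0 col=14 char='o'

Answer:   red  nine two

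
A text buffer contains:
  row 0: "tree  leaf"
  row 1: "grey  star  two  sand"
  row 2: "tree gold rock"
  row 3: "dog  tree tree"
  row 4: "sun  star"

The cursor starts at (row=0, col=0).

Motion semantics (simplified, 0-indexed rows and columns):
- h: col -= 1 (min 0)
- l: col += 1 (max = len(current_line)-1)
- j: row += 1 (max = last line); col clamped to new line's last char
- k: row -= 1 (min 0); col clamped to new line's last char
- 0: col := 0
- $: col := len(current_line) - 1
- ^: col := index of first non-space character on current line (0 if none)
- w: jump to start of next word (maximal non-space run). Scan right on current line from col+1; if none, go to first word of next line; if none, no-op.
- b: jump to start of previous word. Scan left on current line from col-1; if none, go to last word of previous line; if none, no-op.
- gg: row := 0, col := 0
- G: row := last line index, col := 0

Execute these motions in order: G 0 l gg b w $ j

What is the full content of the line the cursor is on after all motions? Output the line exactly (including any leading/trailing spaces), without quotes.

Answer: grey  star  two  sand

Derivation:
After 1 (G): row=4 col=0 char='s'
After 2 (0): row=4 col=0 char='s'
After 3 (l): row=4 col=1 char='u'
After 4 (gg): row=0 col=0 char='t'
After 5 (b): row=0 col=0 char='t'
After 6 (w): row=0 col=6 char='l'
After 7 ($): row=0 col=9 char='f'
After 8 (j): row=1 col=9 char='r'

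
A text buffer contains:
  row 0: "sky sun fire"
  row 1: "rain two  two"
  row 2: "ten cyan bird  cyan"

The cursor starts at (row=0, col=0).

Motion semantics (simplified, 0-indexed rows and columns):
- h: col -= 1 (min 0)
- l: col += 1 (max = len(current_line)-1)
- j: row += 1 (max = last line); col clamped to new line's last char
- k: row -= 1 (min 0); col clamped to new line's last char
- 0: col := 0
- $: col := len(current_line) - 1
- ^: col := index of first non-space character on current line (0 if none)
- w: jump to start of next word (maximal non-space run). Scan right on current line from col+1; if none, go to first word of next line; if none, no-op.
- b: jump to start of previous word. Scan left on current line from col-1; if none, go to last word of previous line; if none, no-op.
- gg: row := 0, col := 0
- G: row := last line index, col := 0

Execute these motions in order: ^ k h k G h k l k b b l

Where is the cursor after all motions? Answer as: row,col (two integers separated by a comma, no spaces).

Answer: 0,1

Derivation:
After 1 (^): row=0 col=0 char='s'
After 2 (k): row=0 col=0 char='s'
After 3 (h): row=0 col=0 char='s'
After 4 (k): row=0 col=0 char='s'
After 5 (G): row=2 col=0 char='t'
After 6 (h): row=2 col=0 char='t'
After 7 (k): row=1 col=0 char='r'
After 8 (l): row=1 col=1 char='a'
After 9 (k): row=0 col=1 char='k'
After 10 (b): row=0 col=0 char='s'
After 11 (b): row=0 col=0 char='s'
After 12 (l): row=0 col=1 char='k'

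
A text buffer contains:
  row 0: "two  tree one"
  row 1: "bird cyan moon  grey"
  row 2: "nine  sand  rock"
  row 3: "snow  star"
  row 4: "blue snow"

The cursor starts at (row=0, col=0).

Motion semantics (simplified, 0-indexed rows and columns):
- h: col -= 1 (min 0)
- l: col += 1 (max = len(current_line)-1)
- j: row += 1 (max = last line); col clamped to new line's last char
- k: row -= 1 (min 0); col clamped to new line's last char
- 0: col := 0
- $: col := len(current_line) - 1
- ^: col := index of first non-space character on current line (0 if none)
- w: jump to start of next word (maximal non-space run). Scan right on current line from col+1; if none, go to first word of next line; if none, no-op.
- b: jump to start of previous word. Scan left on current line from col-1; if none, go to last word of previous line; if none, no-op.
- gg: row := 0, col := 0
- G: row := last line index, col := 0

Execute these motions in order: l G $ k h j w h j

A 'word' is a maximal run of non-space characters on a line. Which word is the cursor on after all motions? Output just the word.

Answer: snow

Derivation:
After 1 (l): row=0 col=1 char='w'
After 2 (G): row=4 col=0 char='b'
After 3 ($): row=4 col=8 char='w'
After 4 (k): row=3 col=8 char='a'
After 5 (h): row=3 col=7 char='t'
After 6 (j): row=4 col=7 char='o'
After 7 (w): row=4 col=7 char='o'
After 8 (h): row=4 col=6 char='n'
After 9 (j): row=4 col=6 char='n'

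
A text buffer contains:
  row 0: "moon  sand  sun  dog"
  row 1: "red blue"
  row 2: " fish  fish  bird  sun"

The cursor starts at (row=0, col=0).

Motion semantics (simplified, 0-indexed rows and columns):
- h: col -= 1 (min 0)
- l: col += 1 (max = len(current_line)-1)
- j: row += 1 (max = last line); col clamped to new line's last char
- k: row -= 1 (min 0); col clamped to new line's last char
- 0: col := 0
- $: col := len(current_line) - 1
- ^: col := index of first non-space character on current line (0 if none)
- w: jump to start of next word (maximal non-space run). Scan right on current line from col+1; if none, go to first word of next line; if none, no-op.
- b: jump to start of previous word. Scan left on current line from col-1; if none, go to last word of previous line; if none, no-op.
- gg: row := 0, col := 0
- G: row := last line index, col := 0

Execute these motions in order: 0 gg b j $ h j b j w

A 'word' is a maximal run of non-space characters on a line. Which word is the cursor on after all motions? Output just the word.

After 1 (0): row=0 col=0 char='m'
After 2 (gg): row=0 col=0 char='m'
After 3 (b): row=0 col=0 char='m'
After 4 (j): row=1 col=0 char='r'
After 5 ($): row=1 col=7 char='e'
After 6 (h): row=1 col=6 char='u'
After 7 (j): row=2 col=6 char='_'
After 8 (b): row=2 col=1 char='f'
After 9 (j): row=2 col=1 char='f'
After 10 (w): row=2 col=7 char='f'

Answer: fish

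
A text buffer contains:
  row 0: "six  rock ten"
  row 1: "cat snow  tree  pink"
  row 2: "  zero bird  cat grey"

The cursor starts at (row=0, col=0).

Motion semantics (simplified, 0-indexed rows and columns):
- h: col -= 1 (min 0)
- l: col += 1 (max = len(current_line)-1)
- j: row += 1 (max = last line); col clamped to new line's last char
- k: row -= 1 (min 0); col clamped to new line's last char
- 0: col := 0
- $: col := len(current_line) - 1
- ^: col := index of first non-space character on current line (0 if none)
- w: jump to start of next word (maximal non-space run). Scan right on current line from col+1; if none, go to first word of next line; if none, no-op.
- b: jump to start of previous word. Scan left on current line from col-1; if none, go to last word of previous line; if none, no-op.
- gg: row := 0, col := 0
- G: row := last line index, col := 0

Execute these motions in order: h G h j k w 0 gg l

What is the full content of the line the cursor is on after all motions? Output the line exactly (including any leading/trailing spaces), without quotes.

Answer: six  rock ten

Derivation:
After 1 (h): row=0 col=0 char='s'
After 2 (G): row=2 col=0 char='_'
After 3 (h): row=2 col=0 char='_'
After 4 (j): row=2 col=0 char='_'
After 5 (k): row=1 col=0 char='c'
After 6 (w): row=1 col=4 char='s'
After 7 (0): row=1 col=0 char='c'
After 8 (gg): row=0 col=0 char='s'
After 9 (l): row=0 col=1 char='i'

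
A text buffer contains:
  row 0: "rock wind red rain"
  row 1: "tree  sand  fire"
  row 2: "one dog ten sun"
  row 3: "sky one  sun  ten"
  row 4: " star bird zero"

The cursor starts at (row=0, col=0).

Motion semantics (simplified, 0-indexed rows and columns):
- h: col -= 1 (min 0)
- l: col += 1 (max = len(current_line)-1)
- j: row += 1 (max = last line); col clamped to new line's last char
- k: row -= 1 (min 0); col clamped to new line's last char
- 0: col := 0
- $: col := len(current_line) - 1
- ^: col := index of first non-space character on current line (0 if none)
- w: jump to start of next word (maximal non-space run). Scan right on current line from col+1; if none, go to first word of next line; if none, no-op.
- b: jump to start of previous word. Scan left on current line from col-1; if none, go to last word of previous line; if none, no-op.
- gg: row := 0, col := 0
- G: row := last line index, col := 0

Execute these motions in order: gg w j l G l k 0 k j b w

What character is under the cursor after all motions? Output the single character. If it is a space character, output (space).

Answer: s

Derivation:
After 1 (gg): row=0 col=0 char='r'
After 2 (w): row=0 col=5 char='w'
After 3 (j): row=1 col=5 char='_'
After 4 (l): row=1 col=6 char='s'
After 5 (G): row=4 col=0 char='_'
After 6 (l): row=4 col=1 char='s'
After 7 (k): row=3 col=1 char='k'
After 8 (0): row=3 col=0 char='s'
After 9 (k): row=2 col=0 char='o'
After 10 (j): row=3 col=0 char='s'
After 11 (b): row=2 col=12 char='s'
After 12 (w): row=3 col=0 char='s'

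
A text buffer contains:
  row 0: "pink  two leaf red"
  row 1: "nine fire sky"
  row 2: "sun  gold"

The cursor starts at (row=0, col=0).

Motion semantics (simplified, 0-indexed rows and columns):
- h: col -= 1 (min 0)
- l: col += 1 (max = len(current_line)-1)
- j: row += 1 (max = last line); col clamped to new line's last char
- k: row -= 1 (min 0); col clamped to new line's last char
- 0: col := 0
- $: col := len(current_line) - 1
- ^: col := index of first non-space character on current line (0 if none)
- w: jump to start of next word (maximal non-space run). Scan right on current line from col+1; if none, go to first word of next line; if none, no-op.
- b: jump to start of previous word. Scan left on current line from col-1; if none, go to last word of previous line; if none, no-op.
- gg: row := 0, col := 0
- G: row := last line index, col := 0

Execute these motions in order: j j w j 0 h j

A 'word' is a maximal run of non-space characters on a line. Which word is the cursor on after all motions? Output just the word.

Answer: sun

Derivation:
After 1 (j): row=1 col=0 char='n'
After 2 (j): row=2 col=0 char='s'
After 3 (w): row=2 col=5 char='g'
After 4 (j): row=2 col=5 char='g'
After 5 (0): row=2 col=0 char='s'
After 6 (h): row=2 col=0 char='s'
After 7 (j): row=2 col=0 char='s'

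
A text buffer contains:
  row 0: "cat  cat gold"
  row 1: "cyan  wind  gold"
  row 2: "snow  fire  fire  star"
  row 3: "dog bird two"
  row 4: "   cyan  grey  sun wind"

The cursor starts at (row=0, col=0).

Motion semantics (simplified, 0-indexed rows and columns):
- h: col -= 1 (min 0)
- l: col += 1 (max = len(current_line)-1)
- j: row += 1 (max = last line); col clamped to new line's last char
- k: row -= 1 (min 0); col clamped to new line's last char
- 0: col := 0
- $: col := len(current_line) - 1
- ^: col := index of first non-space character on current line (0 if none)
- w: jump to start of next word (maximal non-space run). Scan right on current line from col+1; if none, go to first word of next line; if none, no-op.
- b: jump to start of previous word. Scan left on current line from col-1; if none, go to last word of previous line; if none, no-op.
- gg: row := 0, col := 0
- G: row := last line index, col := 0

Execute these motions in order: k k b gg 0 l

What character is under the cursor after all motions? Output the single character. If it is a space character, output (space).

Answer: a

Derivation:
After 1 (k): row=0 col=0 char='c'
After 2 (k): row=0 col=0 char='c'
After 3 (b): row=0 col=0 char='c'
After 4 (gg): row=0 col=0 char='c'
After 5 (0): row=0 col=0 char='c'
After 6 (l): row=0 col=1 char='a'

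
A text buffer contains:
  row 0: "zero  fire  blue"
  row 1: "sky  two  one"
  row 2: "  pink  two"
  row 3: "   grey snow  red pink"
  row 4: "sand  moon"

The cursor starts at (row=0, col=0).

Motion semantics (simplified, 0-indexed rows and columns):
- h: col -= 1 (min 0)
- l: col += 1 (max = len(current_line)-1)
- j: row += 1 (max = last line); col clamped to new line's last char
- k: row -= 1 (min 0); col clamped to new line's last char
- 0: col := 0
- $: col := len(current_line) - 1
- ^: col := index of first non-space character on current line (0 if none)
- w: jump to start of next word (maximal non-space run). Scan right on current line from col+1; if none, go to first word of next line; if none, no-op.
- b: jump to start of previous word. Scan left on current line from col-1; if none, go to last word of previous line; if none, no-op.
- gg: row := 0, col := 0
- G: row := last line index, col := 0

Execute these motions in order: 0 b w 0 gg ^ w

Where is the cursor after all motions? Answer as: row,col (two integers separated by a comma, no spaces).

After 1 (0): row=0 col=0 char='z'
After 2 (b): row=0 col=0 char='z'
After 3 (w): row=0 col=6 char='f'
After 4 (0): row=0 col=0 char='z'
After 5 (gg): row=0 col=0 char='z'
After 6 (^): row=0 col=0 char='z'
After 7 (w): row=0 col=6 char='f'

Answer: 0,6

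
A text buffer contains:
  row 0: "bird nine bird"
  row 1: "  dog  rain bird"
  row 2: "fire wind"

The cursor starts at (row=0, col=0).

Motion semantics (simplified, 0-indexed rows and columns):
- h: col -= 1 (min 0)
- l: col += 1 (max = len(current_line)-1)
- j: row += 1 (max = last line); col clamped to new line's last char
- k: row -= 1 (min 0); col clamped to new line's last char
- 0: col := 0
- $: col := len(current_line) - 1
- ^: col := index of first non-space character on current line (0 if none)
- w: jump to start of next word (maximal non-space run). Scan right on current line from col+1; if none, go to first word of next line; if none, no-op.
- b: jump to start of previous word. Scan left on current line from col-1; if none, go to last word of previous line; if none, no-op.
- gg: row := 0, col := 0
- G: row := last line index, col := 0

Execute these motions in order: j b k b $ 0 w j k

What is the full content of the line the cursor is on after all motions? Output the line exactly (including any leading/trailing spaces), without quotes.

After 1 (j): row=1 col=0 char='_'
After 2 (b): row=0 col=10 char='b'
After 3 (k): row=0 col=10 char='b'
After 4 (b): row=0 col=5 char='n'
After 5 ($): row=0 col=13 char='d'
After 6 (0): row=0 col=0 char='b'
After 7 (w): row=0 col=5 char='n'
After 8 (j): row=1 col=5 char='_'
After 9 (k): row=0 col=5 char='n'

Answer: bird nine bird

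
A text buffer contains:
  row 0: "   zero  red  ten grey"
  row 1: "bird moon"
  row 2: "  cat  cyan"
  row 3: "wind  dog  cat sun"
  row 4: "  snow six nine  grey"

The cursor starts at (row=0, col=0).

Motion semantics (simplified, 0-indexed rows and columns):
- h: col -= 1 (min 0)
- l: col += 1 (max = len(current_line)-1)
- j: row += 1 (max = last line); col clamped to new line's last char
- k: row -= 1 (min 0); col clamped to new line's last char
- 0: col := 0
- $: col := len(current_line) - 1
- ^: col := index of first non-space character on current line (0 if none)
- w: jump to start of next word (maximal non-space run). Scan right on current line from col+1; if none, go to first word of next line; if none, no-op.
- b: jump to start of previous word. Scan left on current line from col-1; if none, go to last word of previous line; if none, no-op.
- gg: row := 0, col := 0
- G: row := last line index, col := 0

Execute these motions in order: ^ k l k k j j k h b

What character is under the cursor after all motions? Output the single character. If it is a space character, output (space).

After 1 (^): row=0 col=3 char='z'
After 2 (k): row=0 col=3 char='z'
After 3 (l): row=0 col=4 char='e'
After 4 (k): row=0 col=4 char='e'
After 5 (k): row=0 col=4 char='e'
After 6 (j): row=1 col=4 char='_'
After 7 (j): row=2 col=4 char='t'
After 8 (k): row=1 col=4 char='_'
After 9 (h): row=1 col=3 char='d'
After 10 (b): row=1 col=0 char='b'

Answer: b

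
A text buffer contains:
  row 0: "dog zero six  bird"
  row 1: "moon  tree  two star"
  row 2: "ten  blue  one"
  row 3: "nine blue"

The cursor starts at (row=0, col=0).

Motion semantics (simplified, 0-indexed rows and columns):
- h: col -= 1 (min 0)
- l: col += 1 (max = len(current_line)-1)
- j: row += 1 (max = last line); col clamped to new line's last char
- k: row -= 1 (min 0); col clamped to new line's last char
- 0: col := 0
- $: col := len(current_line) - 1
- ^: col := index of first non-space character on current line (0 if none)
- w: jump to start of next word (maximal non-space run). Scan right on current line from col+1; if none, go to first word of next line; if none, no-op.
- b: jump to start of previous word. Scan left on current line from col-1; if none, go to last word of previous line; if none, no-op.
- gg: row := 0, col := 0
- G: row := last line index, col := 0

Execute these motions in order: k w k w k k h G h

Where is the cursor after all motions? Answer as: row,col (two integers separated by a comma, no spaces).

Answer: 3,0

Derivation:
After 1 (k): row=0 col=0 char='d'
After 2 (w): row=0 col=4 char='z'
After 3 (k): row=0 col=4 char='z'
After 4 (w): row=0 col=9 char='s'
After 5 (k): row=0 col=9 char='s'
After 6 (k): row=0 col=9 char='s'
After 7 (h): row=0 col=8 char='_'
After 8 (G): row=3 col=0 char='n'
After 9 (h): row=3 col=0 char='n'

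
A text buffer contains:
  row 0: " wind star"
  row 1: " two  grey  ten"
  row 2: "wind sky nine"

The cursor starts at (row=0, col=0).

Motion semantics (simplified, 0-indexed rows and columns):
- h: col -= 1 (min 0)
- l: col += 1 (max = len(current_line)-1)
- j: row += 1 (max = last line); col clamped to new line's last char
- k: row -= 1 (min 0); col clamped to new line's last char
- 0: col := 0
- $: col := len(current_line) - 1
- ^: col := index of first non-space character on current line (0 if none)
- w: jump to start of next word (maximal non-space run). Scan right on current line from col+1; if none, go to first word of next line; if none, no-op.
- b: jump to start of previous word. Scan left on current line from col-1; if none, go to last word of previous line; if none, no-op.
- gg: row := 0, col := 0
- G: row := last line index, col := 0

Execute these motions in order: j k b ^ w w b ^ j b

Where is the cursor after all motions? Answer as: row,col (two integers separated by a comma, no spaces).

After 1 (j): row=1 col=0 char='_'
After 2 (k): row=0 col=0 char='_'
After 3 (b): row=0 col=0 char='_'
After 4 (^): row=0 col=1 char='w'
After 5 (w): row=0 col=6 char='s'
After 6 (w): row=1 col=1 char='t'
After 7 (b): row=0 col=6 char='s'
After 8 (^): row=0 col=1 char='w'
After 9 (j): row=1 col=1 char='t'
After 10 (b): row=0 col=6 char='s'

Answer: 0,6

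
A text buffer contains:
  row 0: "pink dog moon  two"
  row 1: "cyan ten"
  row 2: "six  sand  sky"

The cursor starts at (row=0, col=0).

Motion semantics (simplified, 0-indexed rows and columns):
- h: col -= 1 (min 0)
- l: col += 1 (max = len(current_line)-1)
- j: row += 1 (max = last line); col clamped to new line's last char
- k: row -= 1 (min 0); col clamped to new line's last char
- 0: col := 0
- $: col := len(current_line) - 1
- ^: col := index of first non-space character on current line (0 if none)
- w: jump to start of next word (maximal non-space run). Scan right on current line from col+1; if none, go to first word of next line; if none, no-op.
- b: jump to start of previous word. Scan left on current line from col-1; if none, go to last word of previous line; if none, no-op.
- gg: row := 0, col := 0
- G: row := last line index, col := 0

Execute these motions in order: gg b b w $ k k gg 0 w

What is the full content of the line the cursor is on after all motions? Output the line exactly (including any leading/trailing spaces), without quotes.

After 1 (gg): row=0 col=0 char='p'
After 2 (b): row=0 col=0 char='p'
After 3 (b): row=0 col=0 char='p'
After 4 (w): row=0 col=5 char='d'
After 5 ($): row=0 col=17 char='o'
After 6 (k): row=0 col=17 char='o'
After 7 (k): row=0 col=17 char='o'
After 8 (gg): row=0 col=0 char='p'
After 9 (0): row=0 col=0 char='p'
After 10 (w): row=0 col=5 char='d'

Answer: pink dog moon  two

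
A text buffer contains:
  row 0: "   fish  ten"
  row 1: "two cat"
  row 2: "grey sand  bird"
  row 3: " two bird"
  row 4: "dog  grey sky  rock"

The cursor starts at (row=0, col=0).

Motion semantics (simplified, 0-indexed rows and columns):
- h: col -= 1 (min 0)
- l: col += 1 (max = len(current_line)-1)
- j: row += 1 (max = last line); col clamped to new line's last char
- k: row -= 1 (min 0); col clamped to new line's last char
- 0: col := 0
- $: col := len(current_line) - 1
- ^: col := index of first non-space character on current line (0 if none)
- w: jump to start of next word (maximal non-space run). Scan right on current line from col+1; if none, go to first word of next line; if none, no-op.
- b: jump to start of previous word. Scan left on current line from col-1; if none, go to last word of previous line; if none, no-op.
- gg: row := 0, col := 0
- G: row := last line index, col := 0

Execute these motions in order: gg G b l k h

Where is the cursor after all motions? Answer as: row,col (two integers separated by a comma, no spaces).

Answer: 2,5

Derivation:
After 1 (gg): row=0 col=0 char='_'
After 2 (G): row=4 col=0 char='d'
After 3 (b): row=3 col=5 char='b'
After 4 (l): row=3 col=6 char='i'
After 5 (k): row=2 col=6 char='a'
After 6 (h): row=2 col=5 char='s'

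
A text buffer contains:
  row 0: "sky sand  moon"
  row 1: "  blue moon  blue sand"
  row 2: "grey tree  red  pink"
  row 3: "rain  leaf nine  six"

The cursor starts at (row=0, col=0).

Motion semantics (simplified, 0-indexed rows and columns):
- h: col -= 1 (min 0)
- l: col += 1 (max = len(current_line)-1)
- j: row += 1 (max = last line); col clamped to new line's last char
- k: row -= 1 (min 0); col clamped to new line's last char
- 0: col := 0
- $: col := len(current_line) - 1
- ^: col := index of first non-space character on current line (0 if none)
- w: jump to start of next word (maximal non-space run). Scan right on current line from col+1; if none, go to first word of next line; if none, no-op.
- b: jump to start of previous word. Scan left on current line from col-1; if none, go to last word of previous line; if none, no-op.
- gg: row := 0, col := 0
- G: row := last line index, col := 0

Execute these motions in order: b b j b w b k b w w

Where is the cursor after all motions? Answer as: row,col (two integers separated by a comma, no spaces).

After 1 (b): row=0 col=0 char='s'
After 2 (b): row=0 col=0 char='s'
After 3 (j): row=1 col=0 char='_'
After 4 (b): row=0 col=10 char='m'
After 5 (w): row=1 col=2 char='b'
After 6 (b): row=0 col=10 char='m'
After 7 (k): row=0 col=10 char='m'
After 8 (b): row=0 col=4 char='s'
After 9 (w): row=0 col=10 char='m'
After 10 (w): row=1 col=2 char='b'

Answer: 1,2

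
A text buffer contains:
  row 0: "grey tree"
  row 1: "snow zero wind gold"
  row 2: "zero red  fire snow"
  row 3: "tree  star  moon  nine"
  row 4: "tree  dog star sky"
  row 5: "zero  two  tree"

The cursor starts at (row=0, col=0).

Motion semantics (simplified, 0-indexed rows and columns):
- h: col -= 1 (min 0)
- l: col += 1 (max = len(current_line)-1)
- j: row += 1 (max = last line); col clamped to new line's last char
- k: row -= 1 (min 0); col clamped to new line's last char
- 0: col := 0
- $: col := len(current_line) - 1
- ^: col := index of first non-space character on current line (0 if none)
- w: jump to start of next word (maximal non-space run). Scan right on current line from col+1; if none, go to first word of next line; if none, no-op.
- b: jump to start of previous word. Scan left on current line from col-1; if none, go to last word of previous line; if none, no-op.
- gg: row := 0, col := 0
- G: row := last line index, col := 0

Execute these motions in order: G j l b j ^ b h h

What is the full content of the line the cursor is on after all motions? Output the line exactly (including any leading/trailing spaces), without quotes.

After 1 (G): row=5 col=0 char='z'
After 2 (j): row=5 col=0 char='z'
After 3 (l): row=5 col=1 char='e'
After 4 (b): row=5 col=0 char='z'
After 5 (j): row=5 col=0 char='z'
After 6 (^): row=5 col=0 char='z'
After 7 (b): row=4 col=15 char='s'
After 8 (h): row=4 col=14 char='_'
After 9 (h): row=4 col=13 char='r'

Answer: tree  dog star sky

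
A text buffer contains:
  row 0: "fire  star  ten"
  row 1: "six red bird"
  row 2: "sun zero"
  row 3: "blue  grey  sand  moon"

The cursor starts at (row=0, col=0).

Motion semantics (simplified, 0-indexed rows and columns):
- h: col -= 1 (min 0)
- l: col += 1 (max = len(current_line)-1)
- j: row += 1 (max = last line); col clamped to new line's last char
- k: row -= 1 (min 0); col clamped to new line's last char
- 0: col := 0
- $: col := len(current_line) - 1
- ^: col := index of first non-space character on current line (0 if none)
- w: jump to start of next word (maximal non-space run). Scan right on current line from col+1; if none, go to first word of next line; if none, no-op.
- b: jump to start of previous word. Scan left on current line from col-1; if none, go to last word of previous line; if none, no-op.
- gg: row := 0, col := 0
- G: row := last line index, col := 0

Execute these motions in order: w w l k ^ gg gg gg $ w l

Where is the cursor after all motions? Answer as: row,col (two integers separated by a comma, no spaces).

After 1 (w): row=0 col=6 char='s'
After 2 (w): row=0 col=12 char='t'
After 3 (l): row=0 col=13 char='e'
After 4 (k): row=0 col=13 char='e'
After 5 (^): row=0 col=0 char='f'
After 6 (gg): row=0 col=0 char='f'
After 7 (gg): row=0 col=0 char='f'
After 8 (gg): row=0 col=0 char='f'
After 9 ($): row=0 col=14 char='n'
After 10 (w): row=1 col=0 char='s'
After 11 (l): row=1 col=1 char='i'

Answer: 1,1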